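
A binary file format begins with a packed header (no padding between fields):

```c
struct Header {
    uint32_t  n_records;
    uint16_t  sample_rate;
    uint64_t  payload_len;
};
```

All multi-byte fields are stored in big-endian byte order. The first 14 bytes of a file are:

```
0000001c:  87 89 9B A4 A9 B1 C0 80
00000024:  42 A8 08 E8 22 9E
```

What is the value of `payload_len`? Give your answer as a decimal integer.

13871160141772497566

`payload_len` follows `n_records` (4 B), `sample_rate` (2 B), so it starts at offset 4 + 2 = 6 and occupies 8 bytes.
Bytes at offsets 6..13: C0 80 42 A8 08 E8 22 9E.
Big-endian: lowest address holds the most-significant byte.
The bytes are already most-significant first: 0xC08042A808E8229E.
0xC08042A808E8229E = 13871160141772497566.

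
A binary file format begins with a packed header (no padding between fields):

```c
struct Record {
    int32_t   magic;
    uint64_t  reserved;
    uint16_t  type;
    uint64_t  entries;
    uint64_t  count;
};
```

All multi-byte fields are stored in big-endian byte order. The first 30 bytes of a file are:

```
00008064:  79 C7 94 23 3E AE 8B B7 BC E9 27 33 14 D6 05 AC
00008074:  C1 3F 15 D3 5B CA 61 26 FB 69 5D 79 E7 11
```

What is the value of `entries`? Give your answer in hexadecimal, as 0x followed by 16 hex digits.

`entries` follows `magic` (4 B), `reserved` (8 B), `type` (2 B), so it starts at offset 4 + 8 + 2 = 14 and occupies 8 bytes.
Bytes at offsets 14..21: 05 AC C1 3F 15 D3 5B CA.
Big-endian stores the most-significant byte at the lowest address.
The bytes are already most-significant first: 0x05ACC13F15D35BCA.

0x05ACC13F15D35BCA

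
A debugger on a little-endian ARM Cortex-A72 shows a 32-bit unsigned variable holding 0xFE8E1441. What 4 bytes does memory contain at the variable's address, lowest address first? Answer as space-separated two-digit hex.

41 14 8E FE

Split into bytes (most-significant first): FE 8E 14 41.
Little-endian stores the least-significant byte at the lowest address.
So at ascending addresses the bytes are 41 14 8E FE.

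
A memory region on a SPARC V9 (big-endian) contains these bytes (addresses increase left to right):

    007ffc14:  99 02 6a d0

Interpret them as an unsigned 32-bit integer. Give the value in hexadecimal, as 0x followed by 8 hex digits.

Big-endian stores the most-significant byte at the lowest address.
The bytes are already most-significant first: 0x99026AD0.

0x99026AD0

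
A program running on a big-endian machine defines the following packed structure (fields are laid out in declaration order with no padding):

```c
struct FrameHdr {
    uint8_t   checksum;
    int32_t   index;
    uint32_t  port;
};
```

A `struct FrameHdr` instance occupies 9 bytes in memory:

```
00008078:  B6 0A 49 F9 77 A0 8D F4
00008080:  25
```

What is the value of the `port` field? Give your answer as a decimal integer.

2693657637

`port` follows `checksum` (1 B), `index` (4 B), so it starts at offset 1 + 4 = 5 and occupies 4 bytes.
Bytes at offsets 5..8: A0 8D F4 25.
In big-endian order the high byte comes first in memory.
The bytes are already most-significant first: 0xA08DF425.
0xA08DF425 = 2693657637.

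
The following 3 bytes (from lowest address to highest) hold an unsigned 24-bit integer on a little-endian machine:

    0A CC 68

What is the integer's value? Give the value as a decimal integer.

6867978

Little-endian stores the least-significant byte at the lowest address.
Reassemble most-significant byte first: 68 CC 0A → 0x68CC0A.
0x68CC0A = 6867978.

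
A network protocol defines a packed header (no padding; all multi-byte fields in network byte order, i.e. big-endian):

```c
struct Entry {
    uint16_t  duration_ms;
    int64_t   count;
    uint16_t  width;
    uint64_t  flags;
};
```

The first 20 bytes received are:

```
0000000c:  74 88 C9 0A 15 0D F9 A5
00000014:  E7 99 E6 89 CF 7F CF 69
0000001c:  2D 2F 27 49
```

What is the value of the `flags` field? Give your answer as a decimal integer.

14951897338529916745

`flags` follows `duration_ms` (2 B), `count` (8 B), `width` (2 B), so it starts at offset 2 + 8 + 2 = 12 and occupies 8 bytes.
Bytes at offsets 12..19: CF 7F CF 69 2D 2F 27 49.
Big-endian stores the most-significant byte at the lowest address.
The bytes are already most-significant first: 0xCF7FCF692D2F2749.
0xCF7FCF692D2F2749 = 14951897338529916745.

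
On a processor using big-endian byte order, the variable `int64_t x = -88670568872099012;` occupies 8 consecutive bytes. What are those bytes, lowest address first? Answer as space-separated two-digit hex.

FE C4 FA 96 60 58 C3 3C

Two's complement of -88670568872099012 in 64 bits: 88670568872099012 = 0x013B05699FA73CC4; invert → 0xFEC4FA966058C33B; add 1 → 0xFEC4FA966058C33C.
Split into bytes (most-significant first): FE C4 FA 96 60 58 C3 3C.
Big-endian: lowest address holds the most-significant byte.
So the memory order matches the most-significant-first order: FE C4 FA 96 60 58 C3 3C.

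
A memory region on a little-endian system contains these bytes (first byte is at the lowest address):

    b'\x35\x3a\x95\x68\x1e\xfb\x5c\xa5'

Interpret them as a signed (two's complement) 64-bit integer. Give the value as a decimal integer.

Little-endian: lowest address holds the least-significant byte.
Reassemble most-significant byte first: A5 5C FB 1E 68 95 3A 35 → 0xA55CFB1E68953A35.
Top bit is set, so as a signed 64-bit value this is 0xA55CFB1E68953A35 − 2^64 = -6531069251571860939.

-6531069251571860939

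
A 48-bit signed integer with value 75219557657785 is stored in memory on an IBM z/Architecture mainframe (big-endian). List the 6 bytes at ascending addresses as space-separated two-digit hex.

75219557657785 in hexadecimal, padded to 48 bits, is 0x44696B03ACB9.
Split into bytes (most-significant first): 44 69 6B 03 AC B9.
Big-endian: lowest address holds the most-significant byte.
So the memory order matches the most-significant-first order: 44 69 6B 03 AC B9.

44 69 6B 03 AC B9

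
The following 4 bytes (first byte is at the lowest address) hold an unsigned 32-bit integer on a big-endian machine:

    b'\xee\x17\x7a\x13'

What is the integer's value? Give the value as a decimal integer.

Big-endian stores the most-significant byte at the lowest address.
The bytes are already most-significant first: 0xEE177A13.
0xEE177A13 = 3994515987.

3994515987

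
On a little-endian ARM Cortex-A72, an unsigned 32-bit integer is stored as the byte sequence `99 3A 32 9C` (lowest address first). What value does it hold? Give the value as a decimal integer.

2620537497

Little-endian stores the least-significant byte at the lowest address.
Reassemble most-significant byte first: 9C 32 3A 99 → 0x9C323A99.
0x9C323A99 = 2620537497.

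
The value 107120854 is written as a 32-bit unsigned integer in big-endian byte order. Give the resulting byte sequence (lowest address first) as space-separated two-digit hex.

107120854 in hexadecimal, padded to 32 bits, is 0x066288D6.
Split into bytes (most-significant first): 06 62 88 D6.
In big-endian order the high byte comes first in memory.
So the memory order matches the most-significant-first order: 06 62 88 D6.

06 62 88 D6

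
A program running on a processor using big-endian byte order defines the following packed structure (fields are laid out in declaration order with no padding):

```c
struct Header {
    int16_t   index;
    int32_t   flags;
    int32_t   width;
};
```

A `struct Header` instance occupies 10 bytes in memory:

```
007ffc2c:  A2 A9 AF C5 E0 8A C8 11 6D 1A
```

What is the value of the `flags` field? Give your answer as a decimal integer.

-1345986422

`flags` follows `index` (2 bytes), so it starts at byte offset 2 and occupies 4 bytes.
Bytes at offsets 2..5: AF C5 E0 8A.
In big-endian order the high byte comes first in memory.
The bytes are already most-significant first: 0xAFC5E08A.
Top bit is set, so as a signed 32-bit value this is 0xAFC5E08A − 2^32 = -1345986422.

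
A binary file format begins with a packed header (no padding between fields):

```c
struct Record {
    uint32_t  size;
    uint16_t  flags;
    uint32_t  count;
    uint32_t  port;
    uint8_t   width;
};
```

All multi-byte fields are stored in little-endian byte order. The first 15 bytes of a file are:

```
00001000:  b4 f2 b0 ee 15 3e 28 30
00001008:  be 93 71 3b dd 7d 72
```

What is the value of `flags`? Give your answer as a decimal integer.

`flags` follows `size` (4 bytes), so it starts at byte offset 4 and occupies 2 bytes.
Bytes at offsets 4..5: 15 3E.
In little-endian order the low byte comes first in memory.
Reassemble most-significant byte first: 3E 15 → 0x3E15.
0x3E15 = 15893.

15893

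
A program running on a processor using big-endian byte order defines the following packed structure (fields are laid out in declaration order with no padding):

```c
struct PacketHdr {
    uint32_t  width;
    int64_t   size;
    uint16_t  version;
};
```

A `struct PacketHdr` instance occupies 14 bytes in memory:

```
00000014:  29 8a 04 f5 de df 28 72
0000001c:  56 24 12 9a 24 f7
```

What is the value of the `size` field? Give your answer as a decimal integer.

-2387144805946486118

`size` follows `width` (4 bytes), so it starts at byte offset 4 and occupies 8 bytes.
Bytes at offsets 4..11: DE DF 28 72 56 24 12 9A.
Big-endian stores the most-significant byte at the lowest address.
The bytes are already most-significant first: 0xDEDF28725624129A.
Top bit is set, so as a signed 64-bit value this is 0xDEDF28725624129A − 2^64 = -2387144805946486118.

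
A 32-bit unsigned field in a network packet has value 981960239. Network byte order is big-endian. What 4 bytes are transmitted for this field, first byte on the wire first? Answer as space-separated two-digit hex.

3A 87 86 2F

981960239 in hexadecimal, padded to 32 bits, is 0x3A87862F.
Split into bytes (most-significant first): 3A 87 86 2F.
Big-endian: lowest address holds the most-significant byte.
So the memory order matches the most-significant-first order: 3A 87 86 2F.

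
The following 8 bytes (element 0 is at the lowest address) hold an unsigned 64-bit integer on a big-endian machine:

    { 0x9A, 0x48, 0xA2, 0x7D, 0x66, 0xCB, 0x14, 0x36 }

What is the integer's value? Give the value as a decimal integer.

11117314339643266102

In big-endian order the high byte comes first in memory.
The bytes are already most-significant first: 0x9A48A27D66CB1436.
0x9A48A27D66CB1436 = 11117314339643266102.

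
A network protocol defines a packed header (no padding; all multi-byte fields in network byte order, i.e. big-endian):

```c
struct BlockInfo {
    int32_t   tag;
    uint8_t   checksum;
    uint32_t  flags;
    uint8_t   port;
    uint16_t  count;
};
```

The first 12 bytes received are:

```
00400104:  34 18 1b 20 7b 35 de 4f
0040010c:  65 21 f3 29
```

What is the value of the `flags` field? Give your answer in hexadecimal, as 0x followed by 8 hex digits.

0x35DE4F65

`flags` follows `tag` (4 B), `checksum` (1 B), so it starts at offset 4 + 1 = 5 and occupies 4 bytes.
Bytes at offsets 5..8: 35 DE 4F 65.
Big-endian: lowest address holds the most-significant byte.
The bytes are already most-significant first: 0x35DE4F65.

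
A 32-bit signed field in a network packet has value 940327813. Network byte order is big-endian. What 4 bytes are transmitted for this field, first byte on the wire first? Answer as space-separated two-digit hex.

38 0C 43 85

940327813 in hexadecimal, padded to 32 bits, is 0x380C4385.
Split into bytes (most-significant first): 38 0C 43 85.
Big-endian: lowest address holds the most-significant byte.
So the memory order matches the most-significant-first order: 38 0C 43 85.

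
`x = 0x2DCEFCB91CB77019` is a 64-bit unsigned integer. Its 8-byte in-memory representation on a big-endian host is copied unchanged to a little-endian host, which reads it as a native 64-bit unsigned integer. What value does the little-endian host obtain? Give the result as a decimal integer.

Stored big-endian, the bytes at ascending addresses are 2D CE FC B9 1C B7 70 19.
Read back as little-endian, the first byte is least significant, giving 0x1970B71CB9FCCE2D.
0x1970B71CB9FCCE2D = 1833166382347111981.

1833166382347111981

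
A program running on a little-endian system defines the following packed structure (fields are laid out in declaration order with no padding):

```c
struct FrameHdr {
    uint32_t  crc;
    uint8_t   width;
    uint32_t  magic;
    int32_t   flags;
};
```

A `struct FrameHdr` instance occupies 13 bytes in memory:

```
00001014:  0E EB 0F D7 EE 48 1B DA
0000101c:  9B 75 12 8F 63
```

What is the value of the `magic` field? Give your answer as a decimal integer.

2614762312

`magic` follows `crc` (4 B), `width` (1 B), so it starts at offset 4 + 1 = 5 and occupies 4 bytes.
Bytes at offsets 5..8: 48 1B DA 9B.
Little-endian: lowest address holds the least-significant byte.
Reassemble most-significant byte first: 9B DA 1B 48 → 0x9BDA1B48.
0x9BDA1B48 = 2614762312.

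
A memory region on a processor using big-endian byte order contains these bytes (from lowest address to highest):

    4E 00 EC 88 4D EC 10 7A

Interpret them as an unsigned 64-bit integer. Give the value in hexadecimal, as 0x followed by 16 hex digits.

0x4E00EC884DEC107A

In big-endian order the high byte comes first in memory.
The bytes are already most-significant first: 0x4E00EC884DEC107A.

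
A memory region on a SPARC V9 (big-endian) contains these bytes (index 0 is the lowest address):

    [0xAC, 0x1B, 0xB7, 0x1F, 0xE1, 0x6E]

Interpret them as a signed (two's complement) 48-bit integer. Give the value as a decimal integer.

-92239940296338

Big-endian: lowest address holds the most-significant byte.
The bytes are already most-significant first: 0xAC1BB71FE16E.
Top bit is set, so as a signed 48-bit value this is 0xAC1BB71FE16E − 2^48 = -92239940296338.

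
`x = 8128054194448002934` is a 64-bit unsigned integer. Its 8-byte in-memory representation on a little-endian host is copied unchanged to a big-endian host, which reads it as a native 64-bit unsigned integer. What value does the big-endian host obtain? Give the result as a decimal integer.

8128054194448002934 in 64-bit hexadecimal is 0x70CCA639BF326F76.
Stored little-endian, the bytes at ascending addresses are 76 6F 32 BF 39 A6 CC 70.
Read back as big-endian, the last byte is least significant, giving 0x766F32BF39A6CC70.
0x766F32BF39A6CC70 = 8534095615777754224.

8534095615777754224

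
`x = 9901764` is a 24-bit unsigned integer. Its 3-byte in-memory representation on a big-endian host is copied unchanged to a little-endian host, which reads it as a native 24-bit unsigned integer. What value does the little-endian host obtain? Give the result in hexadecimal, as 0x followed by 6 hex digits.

0xC41697

9901764 in 24-bit hexadecimal is 0x9716C4.
Stored big-endian, the bytes at ascending addresses are 97 16 C4.
Read back as little-endian, the first byte is least significant, giving 0xC41697.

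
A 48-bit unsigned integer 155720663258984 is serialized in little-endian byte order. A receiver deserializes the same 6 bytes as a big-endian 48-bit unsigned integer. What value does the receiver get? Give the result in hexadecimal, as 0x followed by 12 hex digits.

0x6857D18AA08D

155720663258984 in 48-bit hexadecimal is 0x8DA08AD15768.
Stored little-endian, the bytes at ascending addresses are 68 57 D1 8A A0 8D.
Read back as big-endian, the last byte is least significant, giving 0x6857D18AA08D.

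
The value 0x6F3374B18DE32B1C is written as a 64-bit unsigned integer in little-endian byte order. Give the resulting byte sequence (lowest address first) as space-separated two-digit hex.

Split into bytes (most-significant first): 6F 33 74 B1 8D E3 2B 1C.
Little-endian stores the least-significant byte at the lowest address.
So at ascending addresses the bytes are 1C 2B E3 8D B1 74 33 6F.

1C 2B E3 8D B1 74 33 6F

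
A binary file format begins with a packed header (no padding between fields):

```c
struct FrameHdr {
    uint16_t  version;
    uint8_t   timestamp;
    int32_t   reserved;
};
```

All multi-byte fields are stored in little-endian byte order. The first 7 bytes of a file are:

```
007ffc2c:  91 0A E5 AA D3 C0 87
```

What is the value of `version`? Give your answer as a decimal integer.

`version` is the first field, at byte offset 0, occupying 2 bytes.
Bytes at offsets 0..1: 91 0A.
Little-endian: lowest address holds the least-significant byte.
Reassemble most-significant byte first: 0A 91 → 0x0A91.
0x0A91 = 2705.

2705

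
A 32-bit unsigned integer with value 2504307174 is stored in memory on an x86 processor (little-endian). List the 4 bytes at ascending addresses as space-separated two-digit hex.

E6 B1 44 95

2504307174 in hexadecimal, padded to 32 bits, is 0x9544B1E6.
Split into bytes (most-significant first): 95 44 B1 E6.
Little-endian: lowest address holds the least-significant byte.
So at ascending addresses the bytes are E6 B1 44 95.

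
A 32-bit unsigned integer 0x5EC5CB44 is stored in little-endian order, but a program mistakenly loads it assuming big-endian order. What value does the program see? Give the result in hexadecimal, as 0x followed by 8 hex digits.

0x44CBC55E

Stored little-endian, the bytes at ascending addresses are 44 CB C5 5E.
Read back as big-endian, the last byte is least significant, giving 0x44CBC55E.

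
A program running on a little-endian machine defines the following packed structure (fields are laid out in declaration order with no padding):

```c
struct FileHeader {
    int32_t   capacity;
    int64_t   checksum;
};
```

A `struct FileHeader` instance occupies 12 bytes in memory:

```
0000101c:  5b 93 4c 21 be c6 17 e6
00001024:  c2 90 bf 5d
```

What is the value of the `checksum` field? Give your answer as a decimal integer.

6755277132837406398

`checksum` follows `capacity` (4 bytes), so it starts at byte offset 4 and occupies 8 bytes.
Bytes at offsets 4..11: BE C6 17 E6 C2 90 BF 5D.
Little-endian stores the least-significant byte at the lowest address.
Reassemble most-significant byte first: 5D BF 90 C2 E6 17 C6 BE → 0x5DBF90C2E617C6BE.
0x5DBF90C2E617C6BE = 6755277132837406398.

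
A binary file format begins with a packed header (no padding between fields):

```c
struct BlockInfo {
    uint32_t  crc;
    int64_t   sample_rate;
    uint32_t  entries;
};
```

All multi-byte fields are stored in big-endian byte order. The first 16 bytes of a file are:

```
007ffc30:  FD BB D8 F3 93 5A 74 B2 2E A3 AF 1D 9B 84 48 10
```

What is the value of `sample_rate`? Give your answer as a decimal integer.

`sample_rate` follows `crc` (4 bytes), so it starts at byte offset 4 and occupies 8 bytes.
Bytes at offsets 4..11: 93 5A 74 B2 2E A3 AF 1D.
Big-endian stores the most-significant byte at the lowest address.
The bytes are already most-significant first: 0x935A74B22EA3AF1D.
Top bit is set, so as a signed 64-bit value this is 0x935A74B22EA3AF1D − 2^64 = -7828816693594706147.

-7828816693594706147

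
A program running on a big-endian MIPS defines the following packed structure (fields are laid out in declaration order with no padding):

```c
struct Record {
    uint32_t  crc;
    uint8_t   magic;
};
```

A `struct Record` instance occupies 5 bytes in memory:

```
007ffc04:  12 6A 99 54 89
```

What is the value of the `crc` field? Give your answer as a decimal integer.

`crc` is the first field, at byte offset 0, occupying 4 bytes.
Bytes at offsets 0..3: 12 6A 99 54.
Big-endian stores the most-significant byte at the lowest address.
The bytes are already most-significant first: 0x126A9954.
0x126A9954 = 308975956.

308975956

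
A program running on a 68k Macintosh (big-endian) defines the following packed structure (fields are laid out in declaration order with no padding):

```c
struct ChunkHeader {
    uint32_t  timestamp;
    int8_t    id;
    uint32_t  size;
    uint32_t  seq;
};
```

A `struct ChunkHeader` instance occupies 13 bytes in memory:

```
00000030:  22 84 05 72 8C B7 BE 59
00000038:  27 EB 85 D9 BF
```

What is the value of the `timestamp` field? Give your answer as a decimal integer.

`timestamp` is the first field, at byte offset 0, occupying 4 bytes.
Bytes at offsets 0..3: 22 84 05 72.
Big-endian: lowest address holds the most-significant byte.
The bytes are already most-significant first: 0x22840572.
0x22840572 = 579077490.

579077490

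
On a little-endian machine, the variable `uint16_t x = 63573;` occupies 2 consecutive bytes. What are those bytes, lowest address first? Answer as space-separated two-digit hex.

55 F8

63573 in hexadecimal, padded to 16 bits, is 0xF855.
Split into bytes (most-significant first): F8 55.
Little-endian: lowest address holds the least-significant byte.
So at ascending addresses the bytes are 55 F8.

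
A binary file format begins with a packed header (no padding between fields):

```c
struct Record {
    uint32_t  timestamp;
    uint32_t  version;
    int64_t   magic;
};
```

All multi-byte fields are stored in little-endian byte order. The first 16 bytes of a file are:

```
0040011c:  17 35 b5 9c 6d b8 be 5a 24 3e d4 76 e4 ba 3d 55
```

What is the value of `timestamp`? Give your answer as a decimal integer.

2629121303

`timestamp` is the first field, at byte offset 0, occupying 4 bytes.
Bytes at offsets 0..3: 17 35 B5 9C.
Little-endian stores the least-significant byte at the lowest address.
Reassemble most-significant byte first: 9C B5 35 17 → 0x9CB53517.
0x9CB53517 = 2629121303.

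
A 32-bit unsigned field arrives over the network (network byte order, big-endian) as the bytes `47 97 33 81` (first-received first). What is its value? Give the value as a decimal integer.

1201091457

Big-endian stores the most-significant byte at the lowest address.
The bytes are already most-significant first: 0x47973381.
0x47973381 = 1201091457.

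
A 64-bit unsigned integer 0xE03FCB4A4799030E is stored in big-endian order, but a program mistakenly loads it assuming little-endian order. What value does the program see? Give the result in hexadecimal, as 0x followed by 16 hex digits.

0x0E0399474ACB3FE0

Stored big-endian, the bytes at ascending addresses are E0 3F CB 4A 47 99 03 0E.
Read back as little-endian, the first byte is least significant, giving 0x0E0399474ACB3FE0.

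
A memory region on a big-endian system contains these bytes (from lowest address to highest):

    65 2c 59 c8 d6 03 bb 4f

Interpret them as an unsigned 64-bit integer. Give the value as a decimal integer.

Big-endian stores the most-significant byte at the lowest address.
The bytes are already most-significant first: 0x652C59C8D603BB4F.
0x652C59C8D603BB4F = 7290300615924890447.

7290300615924890447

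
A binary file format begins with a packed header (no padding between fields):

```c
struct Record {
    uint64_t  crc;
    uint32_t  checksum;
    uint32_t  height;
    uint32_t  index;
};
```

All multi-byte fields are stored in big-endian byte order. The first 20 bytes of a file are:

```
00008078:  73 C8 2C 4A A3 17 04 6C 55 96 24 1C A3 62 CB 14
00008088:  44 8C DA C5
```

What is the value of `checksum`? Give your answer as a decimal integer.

`checksum` follows `crc` (8 bytes), so it starts at byte offset 8 and occupies 4 bytes.
Bytes at offsets 8..11: 55 96 24 1C.
In big-endian order the high byte comes first in memory.
The bytes are already most-significant first: 0x5596241C.
0x5596241C = 1435903004.

1435903004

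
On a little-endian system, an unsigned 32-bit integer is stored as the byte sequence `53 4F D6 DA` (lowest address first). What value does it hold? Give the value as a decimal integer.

3671478099

In little-endian order the low byte comes first in memory.
Reassemble most-significant byte first: DA D6 4F 53 → 0xDAD64F53.
0xDAD64F53 = 3671478099.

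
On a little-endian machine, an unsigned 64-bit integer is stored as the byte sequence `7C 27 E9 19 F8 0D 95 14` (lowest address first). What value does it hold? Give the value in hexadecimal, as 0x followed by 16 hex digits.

0x14950DF819E9277C

Little-endian: lowest address holds the least-significant byte.
Reassemble most-significant byte first: 14 95 0D F8 19 E9 27 7C → 0x14950DF819E9277C.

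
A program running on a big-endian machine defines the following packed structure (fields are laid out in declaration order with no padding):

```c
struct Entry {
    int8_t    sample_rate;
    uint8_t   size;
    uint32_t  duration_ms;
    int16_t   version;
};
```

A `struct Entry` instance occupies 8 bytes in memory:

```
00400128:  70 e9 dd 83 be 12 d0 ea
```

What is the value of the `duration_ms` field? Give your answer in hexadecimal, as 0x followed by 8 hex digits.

`duration_ms` follows `sample_rate` (1 B), `size` (1 B), so it starts at offset 1 + 1 = 2 and occupies 4 bytes.
Bytes at offsets 2..5: DD 83 BE 12.
In big-endian order the high byte comes first in memory.
The bytes are already most-significant first: 0xDD83BE12.

0xDD83BE12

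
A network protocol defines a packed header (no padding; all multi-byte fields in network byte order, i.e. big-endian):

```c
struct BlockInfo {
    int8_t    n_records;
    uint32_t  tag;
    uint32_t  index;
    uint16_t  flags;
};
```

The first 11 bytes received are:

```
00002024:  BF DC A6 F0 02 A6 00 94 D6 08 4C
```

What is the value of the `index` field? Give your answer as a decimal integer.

`index` follows `n_records` (1 B), `tag` (4 B), so it starts at offset 1 + 4 = 5 and occupies 4 bytes.
Bytes at offsets 5..8: A6 00 94 D6.
Big-endian: lowest address holds the most-significant byte.
The bytes are already most-significant first: 0xA60094D6.
0xA60094D6 = 2785055958.

2785055958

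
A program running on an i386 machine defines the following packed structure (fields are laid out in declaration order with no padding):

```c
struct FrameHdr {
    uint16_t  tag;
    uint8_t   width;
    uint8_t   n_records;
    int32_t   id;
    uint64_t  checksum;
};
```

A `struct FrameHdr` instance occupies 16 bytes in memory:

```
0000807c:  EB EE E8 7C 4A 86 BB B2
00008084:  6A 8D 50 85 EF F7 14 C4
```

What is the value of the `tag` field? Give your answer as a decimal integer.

`tag` is the first field, at byte offset 0, occupying 2 bytes.
Bytes at offsets 0..1: EB EE.
Little-endian: lowest address holds the least-significant byte.
Reassemble most-significant byte first: EE EB → 0xEEEB.
0xEEEB = 61163.

61163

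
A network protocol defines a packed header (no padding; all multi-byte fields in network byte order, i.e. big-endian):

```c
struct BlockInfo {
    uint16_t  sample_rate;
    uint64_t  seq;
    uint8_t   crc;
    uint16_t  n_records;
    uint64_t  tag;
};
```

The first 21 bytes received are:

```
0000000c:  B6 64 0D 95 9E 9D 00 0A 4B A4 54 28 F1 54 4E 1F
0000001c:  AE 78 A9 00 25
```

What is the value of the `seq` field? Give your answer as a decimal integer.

978862891170679716

`seq` follows `sample_rate` (2 bytes), so it starts at byte offset 2 and occupies 8 bytes.
Bytes at offsets 2..9: 0D 95 9E 9D 00 0A 4B A4.
In big-endian order the high byte comes first in memory.
The bytes are already most-significant first: 0x0D959E9D000A4BA4.
0x0D959E9D000A4BA4 = 978862891170679716.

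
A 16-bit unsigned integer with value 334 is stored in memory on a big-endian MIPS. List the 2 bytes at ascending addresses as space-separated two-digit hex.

334 in hexadecimal, padded to 16 bits, is 0x014E.
Split into bytes (most-significant first): 01 4E.
In big-endian order the high byte comes first in memory.
So the memory order matches the most-significant-first order: 01 4E.

01 4E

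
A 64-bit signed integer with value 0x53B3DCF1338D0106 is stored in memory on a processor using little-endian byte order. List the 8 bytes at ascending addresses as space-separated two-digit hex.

06 01 8D 33 F1 DC B3 53

Split into bytes (most-significant first): 53 B3 DC F1 33 8D 01 06.
Little-endian stores the least-significant byte at the lowest address.
So at ascending addresses the bytes are 06 01 8D 33 F1 DC B3 53.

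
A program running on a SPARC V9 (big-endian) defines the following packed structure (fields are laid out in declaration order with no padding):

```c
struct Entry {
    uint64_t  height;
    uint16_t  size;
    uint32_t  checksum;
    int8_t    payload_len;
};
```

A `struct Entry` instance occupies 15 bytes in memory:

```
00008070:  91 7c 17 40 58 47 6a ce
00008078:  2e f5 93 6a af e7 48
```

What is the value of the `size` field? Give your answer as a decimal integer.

12021

`size` follows `height` (8 bytes), so it starts at byte offset 8 and occupies 2 bytes.
Bytes at offsets 8..9: 2E F5.
In big-endian order the high byte comes first in memory.
The bytes are already most-significant first: 0x2EF5.
0x2EF5 = 12021.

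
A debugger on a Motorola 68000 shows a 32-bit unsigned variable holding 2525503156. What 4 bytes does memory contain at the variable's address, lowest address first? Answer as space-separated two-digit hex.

96 88 1E B4

2525503156 in hexadecimal, padded to 32 bits, is 0x96881EB4.
Split into bytes (most-significant first): 96 88 1E B4.
Big-endian: lowest address holds the most-significant byte.
So the memory order matches the most-significant-first order: 96 88 1E B4.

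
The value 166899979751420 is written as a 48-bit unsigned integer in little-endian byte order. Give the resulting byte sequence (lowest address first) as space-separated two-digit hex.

FC 8F 01 6E CB 97

166899979751420 in hexadecimal, padded to 48 bits, is 0x97CB6E018FFC.
Split into bytes (most-significant first): 97 CB 6E 01 8F FC.
Little-endian stores the least-significant byte at the lowest address.
So at ascending addresses the bytes are FC 8F 01 6E CB 97.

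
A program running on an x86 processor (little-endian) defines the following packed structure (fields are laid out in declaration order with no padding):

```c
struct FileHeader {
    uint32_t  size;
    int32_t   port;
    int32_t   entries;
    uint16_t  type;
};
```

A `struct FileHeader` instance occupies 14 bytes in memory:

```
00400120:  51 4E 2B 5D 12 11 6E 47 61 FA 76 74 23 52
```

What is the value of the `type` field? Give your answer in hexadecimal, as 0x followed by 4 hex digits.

`type` follows `size` (4 B), `port` (4 B), `entries` (4 B), so it starts at offset 4 + 4 + 4 = 12 and occupies 2 bytes.
Bytes at offsets 12..13: 23 52.
Little-endian: lowest address holds the least-significant byte.
Reassemble most-significant byte first: 52 23 → 0x5223.

0x5223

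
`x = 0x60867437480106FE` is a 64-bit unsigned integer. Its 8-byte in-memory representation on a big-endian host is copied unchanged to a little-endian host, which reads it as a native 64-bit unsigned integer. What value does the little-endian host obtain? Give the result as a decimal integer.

18304319145173616224

Stored big-endian, the bytes at ascending addresses are 60 86 74 37 48 01 06 FE.
Read back as little-endian, the first byte is least significant, giving 0xFE06014837748660.
0xFE06014837748660 = 18304319145173616224.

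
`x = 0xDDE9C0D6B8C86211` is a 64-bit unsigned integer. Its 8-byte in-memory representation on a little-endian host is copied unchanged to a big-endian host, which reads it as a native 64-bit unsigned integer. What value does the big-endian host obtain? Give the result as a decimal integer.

Stored little-endian, the bytes at ascending addresses are 11 62 C8 B8 D6 C0 E9 DD.
Read back as big-endian, the last byte is least significant, giving 0x1162C8B8D6C0E9DD.
0x1162C8B8D6C0E9DD = 1252784342564923869.

1252784342564923869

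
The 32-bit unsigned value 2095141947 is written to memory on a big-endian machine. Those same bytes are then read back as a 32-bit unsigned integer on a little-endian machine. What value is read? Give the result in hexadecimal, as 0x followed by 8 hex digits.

2095141947 in 32-bit hexadecimal is 0x7CE1543B.
Stored big-endian, the bytes at ascending addresses are 7C E1 54 3B.
Read back as little-endian, the first byte is least significant, giving 0x3B54E17C.

0x3B54E17C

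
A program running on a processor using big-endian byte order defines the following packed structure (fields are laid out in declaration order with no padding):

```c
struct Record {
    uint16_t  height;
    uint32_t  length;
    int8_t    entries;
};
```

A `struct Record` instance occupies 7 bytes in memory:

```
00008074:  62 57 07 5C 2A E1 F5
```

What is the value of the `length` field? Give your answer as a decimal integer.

123480801

`length` follows `height` (2 bytes), so it starts at byte offset 2 and occupies 4 bytes.
Bytes at offsets 2..5: 07 5C 2A E1.
Big-endian stores the most-significant byte at the lowest address.
The bytes are already most-significant first: 0x075C2AE1.
0x075C2AE1 = 123480801.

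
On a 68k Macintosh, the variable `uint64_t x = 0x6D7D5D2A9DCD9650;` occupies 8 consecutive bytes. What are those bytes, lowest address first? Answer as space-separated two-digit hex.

6D 7D 5D 2A 9D CD 96 50

Split into bytes (most-significant first): 6D 7D 5D 2A 9D CD 96 50.
In big-endian order the high byte comes first in memory.
So the memory order matches the most-significant-first order: 6D 7D 5D 2A 9D CD 96 50.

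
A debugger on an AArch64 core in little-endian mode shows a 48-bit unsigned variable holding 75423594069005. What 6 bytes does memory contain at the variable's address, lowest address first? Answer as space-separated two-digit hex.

75423594069005 in hexadecimal, padded to 48 bits, is 0x4498EC883C0D.
Split into bytes (most-significant first): 44 98 EC 88 3C 0D.
Little-endian stores the least-significant byte at the lowest address.
So at ascending addresses the bytes are 0D 3C 88 EC 98 44.

0D 3C 88 EC 98 44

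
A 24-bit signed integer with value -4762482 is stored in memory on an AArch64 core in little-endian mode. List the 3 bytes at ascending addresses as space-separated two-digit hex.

Two's complement of -4762482 in 24 bits: 4762482 = 0x48AB72; invert → 0xB7548D; add 1 → 0xB7548E.
Split into bytes (most-significant first): B7 54 8E.
Little-endian: lowest address holds the least-significant byte.
So at ascending addresses the bytes are 8E 54 B7.

8E 54 B7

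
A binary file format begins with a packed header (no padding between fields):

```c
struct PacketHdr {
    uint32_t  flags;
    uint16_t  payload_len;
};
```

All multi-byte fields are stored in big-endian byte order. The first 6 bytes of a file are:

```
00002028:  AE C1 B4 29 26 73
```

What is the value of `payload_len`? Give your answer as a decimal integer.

`payload_len` follows `flags` (4 bytes), so it starts at byte offset 4 and occupies 2 bytes.
Bytes at offsets 4..5: 26 73.
In big-endian order the high byte comes first in memory.
The bytes are already most-significant first: 0x2673.
0x2673 = 9843.

9843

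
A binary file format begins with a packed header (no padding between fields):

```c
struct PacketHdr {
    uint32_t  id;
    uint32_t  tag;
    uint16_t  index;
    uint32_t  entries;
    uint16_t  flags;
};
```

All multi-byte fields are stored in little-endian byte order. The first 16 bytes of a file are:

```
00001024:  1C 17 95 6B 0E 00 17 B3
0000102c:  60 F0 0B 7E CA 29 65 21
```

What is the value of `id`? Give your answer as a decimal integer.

1804932892

`id` is the first field, at byte offset 0, occupying 4 bytes.
Bytes at offsets 0..3: 1C 17 95 6B.
Little-endian: lowest address holds the least-significant byte.
Reassemble most-significant byte first: 6B 95 17 1C → 0x6B95171C.
0x6B95171C = 1804932892.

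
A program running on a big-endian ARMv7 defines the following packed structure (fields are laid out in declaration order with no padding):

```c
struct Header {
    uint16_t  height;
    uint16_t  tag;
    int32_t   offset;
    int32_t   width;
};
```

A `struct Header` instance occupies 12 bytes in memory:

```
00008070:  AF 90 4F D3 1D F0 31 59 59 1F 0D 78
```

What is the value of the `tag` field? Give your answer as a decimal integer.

20435

`tag` follows `height` (2 bytes), so it starts at byte offset 2 and occupies 2 bytes.
Bytes at offsets 2..3: 4F D3.
Big-endian stores the most-significant byte at the lowest address.
The bytes are already most-significant first: 0x4FD3.
0x4FD3 = 20435.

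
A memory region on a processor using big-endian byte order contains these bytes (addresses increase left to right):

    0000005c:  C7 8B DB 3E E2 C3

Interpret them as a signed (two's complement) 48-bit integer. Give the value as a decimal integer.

Big-endian stores the most-significant byte at the lowest address.
The bytes are already most-significant first: 0xC78BDB3EE2C3.
Top bit is set, so as a signed 48-bit value this is 0xC78BDB3EE2C3 − 2^48 = -62071483997501.

-62071483997501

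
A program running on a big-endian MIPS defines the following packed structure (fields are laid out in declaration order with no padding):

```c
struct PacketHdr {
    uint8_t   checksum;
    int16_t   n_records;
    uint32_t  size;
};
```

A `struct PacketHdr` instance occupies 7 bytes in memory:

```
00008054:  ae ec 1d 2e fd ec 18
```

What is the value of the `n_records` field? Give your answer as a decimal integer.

-5091

`n_records` follows `checksum` (1 byte), so it starts at byte offset 1 and occupies 2 bytes.
Bytes at offsets 1..2: EC 1D.
Big-endian stores the most-significant byte at the lowest address.
The bytes are already most-significant first: 0xEC1D.
Top bit is set, so as a signed 16-bit value this is 0xEC1D − 2^16 = -5091.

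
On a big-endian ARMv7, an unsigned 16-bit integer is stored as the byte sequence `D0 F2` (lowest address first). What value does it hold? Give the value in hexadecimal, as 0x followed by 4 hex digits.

Big-endian stores the most-significant byte at the lowest address.
The bytes are already most-significant first: 0xD0F2.

0xD0F2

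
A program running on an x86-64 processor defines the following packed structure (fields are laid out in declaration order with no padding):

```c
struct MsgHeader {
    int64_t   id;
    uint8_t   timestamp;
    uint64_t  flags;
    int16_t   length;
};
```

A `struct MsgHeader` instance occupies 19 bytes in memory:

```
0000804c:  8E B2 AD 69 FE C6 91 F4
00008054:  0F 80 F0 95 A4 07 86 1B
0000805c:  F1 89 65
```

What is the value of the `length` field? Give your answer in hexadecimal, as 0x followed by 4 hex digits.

0x6589

`length` follows `id` (8 B), `timestamp` (1 B), `flags` (8 B), so it starts at offset 8 + 1 + 8 = 17 and occupies 2 bytes.
Bytes at offsets 17..18: 89 65.
In little-endian order the low byte comes first in memory.
Reassemble most-significant byte first: 65 89 → 0x6589.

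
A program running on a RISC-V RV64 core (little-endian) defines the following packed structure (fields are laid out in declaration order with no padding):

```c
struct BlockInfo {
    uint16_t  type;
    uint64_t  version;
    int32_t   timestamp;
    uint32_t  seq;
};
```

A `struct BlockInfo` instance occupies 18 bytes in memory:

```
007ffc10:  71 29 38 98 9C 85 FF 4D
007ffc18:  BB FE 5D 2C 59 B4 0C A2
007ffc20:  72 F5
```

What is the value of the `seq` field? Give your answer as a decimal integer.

`seq` follows `type` (2 B), `version` (8 B), `timestamp` (4 B), so it starts at offset 2 + 8 + 4 = 14 and occupies 4 bytes.
Bytes at offsets 14..17: 0C A2 72 F5.
Little-endian stores the least-significant byte at the lowest address.
Reassemble most-significant byte first: F5 72 A2 0C → 0xF572A20C.
0xF572A20C = 4117930508.

4117930508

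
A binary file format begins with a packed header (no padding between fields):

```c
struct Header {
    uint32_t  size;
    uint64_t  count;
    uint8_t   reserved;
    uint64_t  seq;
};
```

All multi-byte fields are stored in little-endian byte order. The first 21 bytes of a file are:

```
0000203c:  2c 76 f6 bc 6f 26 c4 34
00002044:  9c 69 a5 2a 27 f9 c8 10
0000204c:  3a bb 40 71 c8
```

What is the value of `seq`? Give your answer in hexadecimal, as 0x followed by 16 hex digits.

`seq` follows `size` (4 B), `count` (8 B), `reserved` (1 B), so it starts at offset 4 + 8 + 1 = 13 and occupies 8 bytes.
Bytes at offsets 13..20: F9 C8 10 3A BB 40 71 C8.
In little-endian order the low byte comes first in memory.
Reassemble most-significant byte first: C8 71 40 BB 3A 10 C8 F9 → 0xC87140BB3A10C8F9.

0xC87140BB3A10C8F9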